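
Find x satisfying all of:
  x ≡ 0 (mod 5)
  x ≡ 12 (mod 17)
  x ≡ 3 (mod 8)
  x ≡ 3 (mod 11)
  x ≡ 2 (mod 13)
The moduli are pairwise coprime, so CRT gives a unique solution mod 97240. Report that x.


Product of moduli M = 5 · 17 · 8 · 11 · 13 = 97240.
Merge one congruence at a time:
  Start: x ≡ 0 (mod 5).
  Combine with x ≡ 12 (mod 17); new modulus lcm = 85.
    Write x = 0 + 5·t and substitute into x ≡ 12 (mod 17): 5·t ≡ 12 − 0 = 12 (mod 17).
    The inverse of 5 mod 17 is 7 (since 5·7 = 35 = 2·17 + 1), so t ≡ 7·12 = 84 ≡ 16 (mod 17).
    Then x = 0 + 5·16 = 80, valid modulo lcm(5, 17) = 85: x ≡ 80 (mod 85).
  Combine with x ≡ 3 (mod 8); new modulus lcm = 680.
    Write x = 80 + 85·t and substitute into x ≡ 3 (mod 8): 85·t ≡ 3 − 80 = -77 (mod 8).
    Reduce coefficients mod 8: 5·t ≡ 3 (mod 8).
    The inverse of 5 mod 8 is 5 (since 5·5 = 25 = 3·8 + 1), so t ≡ 5·3 = 15 ≡ 7 (mod 8).
    Then x = 80 + 85·7 = 675, valid modulo lcm(85, 8) = 680: x ≡ 675 (mod 680).
  Combine with x ≡ 3 (mod 11); new modulus lcm = 7480.
    Write x = 675 + 680·t and substitute into x ≡ 3 (mod 11): 680·t ≡ 3 − 675 = -672 (mod 11).
    Reduce coefficients mod 11: 9·t ≡ 10 (mod 11).
    The inverse of 9 mod 11 is 5 (since 9·5 = 45 = 4·11 + 1), so t ≡ 5·10 = 50 ≡ 6 (mod 11).
    Then x = 675 + 680·6 = 4755, valid modulo lcm(680, 11) = 7480: x ≡ 4755 (mod 7480).
  Combine with x ≡ 2 (mod 13); new modulus lcm = 97240.
    Write x = 4755 + 7480·t and substitute into x ≡ 2 (mod 13): 7480·t ≡ 2 − 4755 = -4753 (mod 13).
    Reduce coefficients mod 13: 5·t ≡ 5 (mod 13).
    The inverse of 5 mod 13 is 8 (since 5·8 = 40 = 3·13 + 1), so t ≡ 8·5 = 40 ≡ 1 (mod 13).
    Then x = 4755 + 7480·1 = 12235, valid modulo lcm(7480, 13) = 97240: x ≡ 12235 (mod 97240).
Verify against each original: 12235 mod 5 = 0, 12235 mod 17 = 12, 12235 mod 8 = 3, 12235 mod 11 = 3, 12235 mod 13 = 2.

x ≡ 12235 (mod 97240).


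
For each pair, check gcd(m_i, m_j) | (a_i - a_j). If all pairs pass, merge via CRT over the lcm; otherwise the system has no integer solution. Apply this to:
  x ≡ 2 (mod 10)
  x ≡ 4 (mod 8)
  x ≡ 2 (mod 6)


Moduli 10, 8, 6 are not pairwise coprime, so CRT works modulo lcm(m_i) when all pairwise compatibility conditions hold.
Pairwise compatibility: gcd(m_i, m_j) must divide a_i - a_j for every pair.
Merge one congruence at a time:
  Start: x ≡ 2 (mod 10).
  Combine with x ≡ 4 (mod 8): gcd(10, 8) = 2; 4 - 2 = 2, which IS divisible by 2, so compatible.
    Write x = 2 + 10·t and substitute into x ≡ 4 (mod 8): 10·t ≡ 4 − 2 = 2 (mod 8).
    Divide the congruence (and modulus) by g = 2: 5·t ≡ 1 (mod 4).
    Reduce coefficients mod 4: 1·t ≡ 1 (mod 4).
    So t ≡ 1 (mod 4).
    Then x = 2 + 10·1 = 12, valid modulo lcm(10, 8) = 40: x ≡ 12 (mod 40).
  Combine with x ≡ 2 (mod 6): gcd(40, 6) = 2; 2 - 12 = -10, which IS divisible by 2, so compatible.
    Write x = 12 + 40·t and substitute into x ≡ 2 (mod 6): 40·t ≡ 2 − 12 = -10 (mod 6).
    Divide the congruence (and modulus) by g = 2: 20·t ≡ -5 (mod 3).
    Reduce coefficients mod 3: 2·t ≡ 1 (mod 3).
    The inverse of 2 mod 3 is 2 (since 2·2 = 4 = 1·3 + 1), so t ≡ 2·1 = 2 ≡ 2 (mod 3).
    Then x = 12 + 40·2 = 92, valid modulo lcm(40, 6) = 120: x ≡ 92 (mod 120).
Verify: 92 mod 10 = 2, 92 mod 8 = 4, 92 mod 6 = 2.

x ≡ 92 (mod 120).


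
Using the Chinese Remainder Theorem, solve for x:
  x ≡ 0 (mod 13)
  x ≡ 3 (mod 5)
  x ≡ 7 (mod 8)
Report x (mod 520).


Moduli 13, 5, 8 are pairwise coprime; by CRT there is a unique solution modulo M = 13 · 5 · 8 = 520.
Solve pairwise, accumulating the modulus:
  Start with x ≡ 0 (mod 13).
  Combine with x ≡ 3 (mod 5): since gcd(13, 5) = 1, we get a unique residue mod 65.
    Write x = 0 + 13·t and substitute into x ≡ 3 (mod 5): 13·t ≡ 3 − 0 = 3 (mod 5).
    Reduce coefficients mod 5: 3·t ≡ 3 (mod 5).
    The inverse of 3 mod 5 is 2 (since 3·2 = 6 = 1·5 + 1), so t ≡ 2·3 = 6 ≡ 1 (mod 5).
    Then x = 0 + 13·1 = 13, valid modulo lcm(13, 5) = 65: x ≡ 13 (mod 65).
  Combine with x ≡ 7 (mod 8): since gcd(65, 8) = 1, we get a unique residue mod 520.
    Write x = 13 + 65·t and substitute into x ≡ 7 (mod 8): 65·t ≡ 7 − 13 = -6 (mod 8).
    Reduce coefficients mod 8: 1·t ≡ 2 (mod 8).
    So t ≡ 2 (mod 8).
    Then x = 13 + 65·2 = 143, valid modulo lcm(65, 8) = 520: x ≡ 143 (mod 520).
Verify: 143 mod 13 = 0 ✓, 143 mod 5 = 3 ✓, 143 mod 8 = 7 ✓.

x ≡ 143 (mod 520).


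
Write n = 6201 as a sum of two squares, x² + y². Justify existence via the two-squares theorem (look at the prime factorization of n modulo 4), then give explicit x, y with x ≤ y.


Step 1: Factor n = 6201 = 3^2 · 13 · 53.
Step 2: Check the mod-4 condition on each prime factor: 3 ≡ 3 (mod 4), exponent 2 (must be even); 13 ≡ 1 (mod 4), exponent 1; 53 ≡ 1 (mod 4), exponent 1.
All primes ≡ 3 (mod 4) appear to even exponent (or don't appear), so by the two-squares theorem n IS expressible as a sum of two squares.
Step 3: Build a representation. Group n = k² · m with k = 3 and m = 13 · 53 = 689 (a product of primes ≡ 1 (mod 4)); a representation of m scales to one of n via (k·x)² + (k·y)² = k²(x² + y²). Each prime p ≡ 1 (mod 4) is itself a sum of two squares; find a² by testing p − a² for a perfect square:
  13: 13 − 1² = 12, 13 − 2² = 9 = 3² ⇒ 13 = 2² + 3².
  53: 53 − 1² = 52, 53 − 2² = 49 = 7² ⇒ 53 = 2² + 7².
  Combine using the Brahmagupta–Fibonacci identity (a² + b²)(c² + d²) = (ac − bd)² + (ad + bc)² = (ac + bd)² + (ad − bc)²:
  13 · 53 = 689: from (2² + 3²)(2² + 7²), take (2·2 − 3·7, 2·7 + 3·2) = (4 − 21, 14 + 6) = (-17, 20); dropping signs (only squares matter) gives (17, 20); check 17² + 20² = 289 + 400 = 689 ✓.
  Scale by k = 3: (3·17, 3·20) = (51, 60).
Step 4: Order so x ≤ y and verify: 51² + 60² = 2601 + 3600 = 6201 = n. ✓

n = 6201 = 51² + 60² (one valid representation with x ≤ y).


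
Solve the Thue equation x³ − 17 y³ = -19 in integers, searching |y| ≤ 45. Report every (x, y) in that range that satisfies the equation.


The equation is x³ - 17y³ = -19. For fixed y, x³ = 17·y³ − 19, so a solution requires the RHS to be a perfect cube.
Strategy: iterate y from -45 to 45, compute RHS = 17·y³ − 19, and check whether it is a (positive or negative) perfect cube.
Check small values of y:
  y = 0: RHS = -19 is not a perfect cube.
  y = 1: RHS = -2 is not a perfect cube.
  y = -1: RHS = -36 is not a perfect cube.
  y = 2: RHS = 117 is not a perfect cube.
  y = -2: RHS = -155 is not a perfect cube.
  y = 3: RHS = 440 is not a perfect cube.
  y = -3: RHS = -478 is not a perfect cube.
Continuing the search up to |y| = 45 finds no solutions either.
No (x, y) in the scanned range satisfies the equation.

No integer solutions with |y| ≤ 45.


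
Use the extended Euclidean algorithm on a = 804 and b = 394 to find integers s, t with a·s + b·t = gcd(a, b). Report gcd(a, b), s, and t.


Euclidean algorithm on (804, 394) — divide until remainder is 0:
  804 = 2 · 394 + 16
  394 = 24 · 16 + 10
  16 = 1 · 10 + 6
  10 = 1 · 6 + 4
  6 = 1 · 4 + 2
  4 = 2 · 2 + 0
gcd(804, 394) = 2.
Track Bezout coefficients alongside the remainders: start with r₀ = 804 = a·1 + b·0 (s = 1, t = 0) and r₁ = 394 = a·0 + b·1 (s = 0, t = 1); each new remainder r_{k+1} = r_{k-1} − q_k·r_k inherits s_{k+1} = s_{k-1} − q_k·s_k, t_{k+1} = t_{k-1} − q_k·t_k, so r_k = a·s_k + b·t_k at every step:
  q = 2: r = 16, s = 1 − 2·0 = 1, t = 0 − 2·1 = -2  (check: 804·1 + 394·(-2) = 16)
  q = 24: r = 10, s = 0 − 24·1 = -24, t = 1 − 24·(-2) = 49  (check: 804·(-24) + 394·49 = 10)
  q = 1: r = 6, s = 1 − 1·(-24) = 25, t = -2 − 1·49 = -51  (check: 804·25 + 394·(-51) = 6)
  q = 1: r = 4, s = -24 − 1·25 = -49, t = 49 − 1·(-51) = 100  (check: 804·(-49) + 394·100 = 4)
  q = 1: r = 2, s = 25 − 1·(-49) = 74, t = -51 − 1·100 = -151  (check: 804·74 + 394·(-151) = 2)
The row with r = 2 (the gcd) gives the Bezout coefficients s = 74, t = -151.
Result: 804 · (74) + 394 · (-151) = 2.

gcd(804, 394) = 2; s = 74, t = -151 (check: 804·74 + 394·(-151) = 2).


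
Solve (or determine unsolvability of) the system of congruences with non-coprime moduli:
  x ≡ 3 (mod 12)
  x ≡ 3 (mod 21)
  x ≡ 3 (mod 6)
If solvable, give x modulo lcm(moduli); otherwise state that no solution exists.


Moduli 12, 21, 6 are not pairwise coprime, so CRT works modulo lcm(m_i) when all pairwise compatibility conditions hold.
Pairwise compatibility: gcd(m_i, m_j) must divide a_i - a_j for every pair.
Merge one congruence at a time:
  Start: x ≡ 3 (mod 12).
  Combine with x ≡ 3 (mod 21): gcd(12, 21) = 3; 3 - 3 = 0, which IS divisible by 3, so compatible.
    Write x = 3 + 12·t and substitute into x ≡ 3 (mod 21): 12·t ≡ 3 − 3 = 0 (mod 21).
    Divide the congruence (and modulus) by g = 3: 4·t ≡ 0 (mod 7).
    The inverse of 4 mod 7 is 2 (since 4·2 = 8 = 1·7 + 1), so t ≡ 2·0 = 0 ≡ 0 (mod 7).
    Then x = 3 + 12·0 = 3, valid modulo lcm(12, 21) = 84: x ≡ 3 (mod 84).
  Combine with x ≡ 3 (mod 6): gcd(84, 6) = 6; 3 - 3 = 0, which IS divisible by 6, so compatible.
    Write x = 3 + 84·t and substitute into x ≡ 3 (mod 6): 84·t ≡ 3 − 3 = 0 (mod 6).
    Divide the congruence (and modulus) by g = 6: 14·t ≡ 0 (mod 1).
    Modulo 1 every t works; take t = 0.
    Then x = 3 + 84·0 = 3, valid modulo lcm(84, 6) = 84: x ≡ 3 (mod 84).
Verify: 3 mod 12 = 3, 3 mod 21 = 3, 3 mod 6 = 3.

x ≡ 3 (mod 84).


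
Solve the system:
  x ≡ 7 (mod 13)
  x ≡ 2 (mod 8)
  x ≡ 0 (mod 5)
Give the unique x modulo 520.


Moduli 13, 8, 5 are pairwise coprime; by CRT there is a unique solution modulo M = 13 · 8 · 5 = 520.
Solve pairwise, accumulating the modulus:
  Start with x ≡ 7 (mod 13).
  Combine with x ≡ 2 (mod 8): since gcd(13, 8) = 1, we get a unique residue mod 104.
    Write x = 7 + 13·t and substitute into x ≡ 2 (mod 8): 13·t ≡ 2 − 7 = -5 (mod 8).
    Reduce coefficients mod 8: 5·t ≡ 3 (mod 8).
    The inverse of 5 mod 8 is 5 (since 5·5 = 25 = 3·8 + 1), so t ≡ 5·3 = 15 ≡ 7 (mod 8).
    Then x = 7 + 13·7 = 98, valid modulo lcm(13, 8) = 104: x ≡ 98 (mod 104).
  Combine with x ≡ 0 (mod 5): since gcd(104, 5) = 1, we get a unique residue mod 520.
    Write x = 98 + 104·t and substitute into x ≡ 0 (mod 5): 104·t ≡ 0 − 98 = -98 (mod 5).
    Reduce coefficients mod 5: 4·t ≡ 2 (mod 5).
    The inverse of 4 mod 5 is 4 (since 4·4 = 16 = 3·5 + 1), so t ≡ 4·2 = 8 ≡ 3 (mod 5).
    Then x = 98 + 104·3 = 410, valid modulo lcm(104, 5) = 520: x ≡ 410 (mod 520).
Verify: 410 mod 13 = 7 ✓, 410 mod 8 = 2 ✓, 410 mod 5 = 0 ✓.

x ≡ 410 (mod 520).


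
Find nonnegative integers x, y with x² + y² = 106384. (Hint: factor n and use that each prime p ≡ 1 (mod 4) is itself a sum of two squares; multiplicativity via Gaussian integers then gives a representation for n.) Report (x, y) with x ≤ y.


Step 1: Factor n = 106384 = 2^4 · 61 · 109.
Step 2: Check the mod-4 condition on each prime factor: 2 = 2 (special); 61 ≡ 1 (mod 4), exponent 1; 109 ≡ 1 (mod 4), exponent 1.
All primes ≡ 3 (mod 4) appear to even exponent (or don't appear), so by the two-squares theorem n IS expressible as a sum of two squares.
Step 3: Build a representation. Group n = k² · m with k = 4 and m = 61 · 109 = 6649 (a product of primes ≡ 1 (mod 4)); a representation of m scales to one of n via (k·x)² + (k·y)² = k²(x² + y²). Each prime p ≡ 1 (mod 4) is itself a sum of two squares; find a² by testing p − a² for a perfect square:
  61: 61 − 1² = 60, 61 − 2² = 57, 61 − 3² = 52, 61 − 4² = 45, 61 − 5² = 36 = 6² ⇒ 61 = 5² + 6².
  109: 109 − 1² = 108, 109 − 2² = 105, 109 − 3² = 100 = 10² ⇒ 109 = 3² + 10².
  Combine using the Brahmagupta–Fibonacci identity (a² + b²)(c² + d²) = (ac − bd)² + (ad + bc)² = (ac + bd)² + (ad − bc)²:
  61 · 109 = 6649: from (5² + 6²)(3² + 10²), take (5·3 − 6·10, 5·10 + 6·3) = (15 − 60, 50 + 18) = (-45, 68); dropping signs (only squares matter) gives (45, 68); check 45² + 68² = 2025 + 4624 = 6649 ✓.
  Scale by k = 4: (4·45, 4·68) = (180, 272).
Step 4: Order so x ≤ y and verify: 180² + 272² = 32400 + 73984 = 106384 = n. ✓

n = 106384 = 180² + 272² (one valid representation with x ≤ y).


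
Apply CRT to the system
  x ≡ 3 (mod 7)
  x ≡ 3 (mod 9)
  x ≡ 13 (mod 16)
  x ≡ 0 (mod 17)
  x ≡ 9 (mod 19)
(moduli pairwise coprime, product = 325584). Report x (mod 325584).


Product of moduli M = 7 · 9 · 16 · 17 · 19 = 325584.
Merge one congruence at a time:
  Start: x ≡ 3 (mod 7).
  Combine with x ≡ 3 (mod 9); new modulus lcm = 63.
    Write x = 3 + 7·t and substitute into x ≡ 3 (mod 9): 7·t ≡ 3 − 3 = 0 (mod 9).
    The inverse of 7 mod 9 is 4 (since 7·4 = 28 = 3·9 + 1), so t ≡ 4·0 = 0 ≡ 0 (mod 9).
    Then x = 3 + 7·0 = 3, valid modulo lcm(7, 9) = 63: x ≡ 3 (mod 63).
  Combine with x ≡ 13 (mod 16); new modulus lcm = 1008.
    Write x = 3 + 63·t and substitute into x ≡ 13 (mod 16): 63·t ≡ 13 − 3 = 10 (mod 16).
    Reduce coefficients mod 16: 15·t ≡ 10 (mod 16).
    The inverse of 15 mod 16 is 15 (since 15·15 = 225 = 14·16 + 1), so t ≡ 15·10 = 150 ≡ 6 (mod 16).
    Then x = 3 + 63·6 = 381, valid modulo lcm(63, 16) = 1008: x ≡ 381 (mod 1008).
  Combine with x ≡ 0 (mod 17); new modulus lcm = 17136.
    Write x = 381 + 1008·t and substitute into x ≡ 0 (mod 17): 1008·t ≡ 0 − 381 = -381 (mod 17).
    Reduce coefficients mod 17: 5·t ≡ 10 (mod 17).
    The inverse of 5 mod 17 is 7 (since 5·7 = 35 = 2·17 + 1), so t ≡ 7·10 = 70 ≡ 2 (mod 17).
    Then x = 381 + 1008·2 = 2397, valid modulo lcm(1008, 17) = 17136: x ≡ 2397 (mod 17136).
  Combine with x ≡ 9 (mod 19); new modulus lcm = 325584.
    Write x = 2397 + 17136·t and substitute into x ≡ 9 (mod 19): 17136·t ≡ 9 − 2397 = -2388 (mod 19).
    Reduce coefficients mod 19: 17·t ≡ 6 (mod 19).
    The inverse of 17 mod 19 is 9 (since 17·9 = 153 = 8·19 + 1), so t ≡ 9·6 = 54 ≡ 16 (mod 19).
    Then x = 2397 + 17136·16 = 276573, valid modulo lcm(17136, 19) = 325584: x ≡ 276573 (mod 325584).
Verify against each original: 276573 mod 7 = 3, 276573 mod 9 = 3, 276573 mod 16 = 13, 276573 mod 17 = 0, 276573 mod 19 = 9.

x ≡ 276573 (mod 325584).


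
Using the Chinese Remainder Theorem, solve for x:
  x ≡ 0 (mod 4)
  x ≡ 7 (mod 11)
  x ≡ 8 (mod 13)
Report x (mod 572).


Moduli 4, 11, 13 are pairwise coprime; by CRT there is a unique solution modulo M = 4 · 11 · 13 = 572.
Solve pairwise, accumulating the modulus:
  Start with x ≡ 0 (mod 4).
  Combine with x ≡ 7 (mod 11): since gcd(4, 11) = 1, we get a unique residue mod 44.
    Write x = 0 + 4·t and substitute into x ≡ 7 (mod 11): 4·t ≡ 7 − 0 = 7 (mod 11).
    The inverse of 4 mod 11 is 3 (since 4·3 = 12 = 1·11 + 1), so t ≡ 3·7 = 21 ≡ 10 (mod 11).
    Then x = 0 + 4·10 = 40, valid modulo lcm(4, 11) = 44: x ≡ 40 (mod 44).
  Combine with x ≡ 8 (mod 13): since gcd(44, 13) = 1, we get a unique residue mod 572.
    Write x = 40 + 44·t and substitute into x ≡ 8 (mod 13): 44·t ≡ 8 − 40 = -32 (mod 13).
    Reduce coefficients mod 13: 5·t ≡ 7 (mod 13).
    The inverse of 5 mod 13 is 8 (since 5·8 = 40 = 3·13 + 1), so t ≡ 8·7 = 56 ≡ 4 (mod 13).
    Then x = 40 + 44·4 = 216, valid modulo lcm(44, 13) = 572: x ≡ 216 (mod 572).
Verify: 216 mod 4 = 0 ✓, 216 mod 11 = 7 ✓, 216 mod 13 = 8 ✓.

x ≡ 216 (mod 572).


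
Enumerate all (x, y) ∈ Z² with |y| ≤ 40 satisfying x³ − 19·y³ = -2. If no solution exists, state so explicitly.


The equation is x³ - 19y³ = -2. For fixed y, x³ = 19·y³ − 2, so a solution requires the RHS to be a perfect cube.
Strategy: iterate y from -40 to 40, compute RHS = 19·y³ − 2, and check whether it is a (positive or negative) perfect cube.
Check small values of y:
  y = 0: RHS = -2 is not a perfect cube.
  y = 1: RHS = 17 is not a perfect cube.
  y = -1: RHS = -21 is not a perfect cube.
  y = 2: RHS = 150 is not a perfect cube.
  y = -2: RHS = -154 is not a perfect cube.
  y = 3: RHS = 511 is not a perfect cube.
  y = -3: RHS = -515 is not a perfect cube.
Continuing the search up to |y| = 40 finds no solutions either.
No (x, y) in the scanned range satisfies the equation.

No integer solutions with |y| ≤ 40.


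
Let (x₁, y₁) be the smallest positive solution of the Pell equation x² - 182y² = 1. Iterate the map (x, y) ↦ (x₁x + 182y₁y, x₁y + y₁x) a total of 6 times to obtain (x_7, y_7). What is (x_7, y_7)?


Step 1: Find the fundamental solution (x₁, y₁) of x² - 182y² = 1.
  Expand √182 as a continued fraction. a₀ = ⌊√182⌋ = 13; iterate m_{k+1} = d_k·a_k − m_k, d_{k+1} = (182 − m_{k+1}²)/d_k, a_{k+1} = ⌊(a₀ + m_{k+1})/d_{k+1}⌋ (starting m₀ = 0, d₀ = 1), with convergents p_k = a_k·p_{k-1} + p_{k-2}, q_k = a_k·q_{k-1} + q_{k-2} (p₋₁ = 1, q₋₁ = 0):
  k = 0: a₀ = 13; p₀/q₀ = 13/1; p₀² − 182·q₀² = 169 − 182 = -13.
  k = 1: m = 13, d = 13, a = ⌊(13 + 13)/13⌋ = 2; p/q = (2·13 + 1)/(2·1 + 0) = 27/2; p² − 182·q² = 729 − 728 = 1.
  The first convergent with p² − 182·q² = 1 gives the fundamental solution (x₁, y₁) = (27, 2).
Step 2: Apply the recurrence (x_{n+1}, y_{n+1}) = (x₁x_n + 182y₁y_n, x₁y_n + y₁x_n) repeatedly.
  From (x_1, y_1) = (27, 2): x_2 = 27·27 + 182·2·2 = 1457; y_2 = 27·2 + 2·27 = 108.
  From (x_2, y_2) = (1457, 108): x_3 = 27·1457 + 182·2·108 = 78651; y_3 = 27·108 + 2·1457 = 5830.
  From (x_3, y_3) = (78651, 5830): x_4 = 27·78651 + 182·2·5830 = 4245697; y_4 = 27·5830 + 2·78651 = 314712.
  From (x_4, y_4) = (4245697, 314712): x_5 = 27·4245697 + 182·2·314712 = 229188987; y_5 = 27·314712 + 2·4245697 = 16988618.
  From (x_5, y_5) = (229188987, 16988618): x_6 = 27·229188987 + 182·2·16988618 = 12371959601; y_6 = 27·16988618 + 2·229188987 = 917070660.
  From (x_6, y_6) = (12371959601, 917070660): x_7 = 27·12371959601 + 182·2·917070660 = 667856629467; y_7 = 27·917070660 + 2·12371959601 = 49504827022.
Step 3: Verify x_7² - 182·y_7² = 446032477523021732704089 - 446032477523021732704088 = 1 (should be 1). ✓

(x_1, y_1) = (27, 2); (x_7, y_7) = (667856629467, 49504827022).


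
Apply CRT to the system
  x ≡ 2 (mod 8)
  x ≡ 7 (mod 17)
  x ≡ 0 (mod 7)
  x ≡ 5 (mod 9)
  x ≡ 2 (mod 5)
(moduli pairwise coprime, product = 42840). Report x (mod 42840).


Product of moduli M = 8 · 17 · 7 · 9 · 5 = 42840.
Merge one congruence at a time:
  Start: x ≡ 2 (mod 8).
  Combine with x ≡ 7 (mod 17); new modulus lcm = 136.
    Write x = 2 + 8·t and substitute into x ≡ 7 (mod 17): 8·t ≡ 7 − 2 = 5 (mod 17).
    The inverse of 8 mod 17 is 15 (since 8·15 = 120 = 7·17 + 1), so t ≡ 15·5 = 75 ≡ 7 (mod 17).
    Then x = 2 + 8·7 = 58, valid modulo lcm(8, 17) = 136: x ≡ 58 (mod 136).
  Combine with x ≡ 0 (mod 7); new modulus lcm = 952.
    Write x = 58 + 136·t and substitute into x ≡ 0 (mod 7): 136·t ≡ 0 − 58 = -58 (mod 7).
    Reduce coefficients mod 7: 3·t ≡ 5 (mod 7).
    The inverse of 3 mod 7 is 5 (since 3·5 = 15 = 2·7 + 1), so t ≡ 5·5 = 25 ≡ 4 (mod 7).
    Then x = 58 + 136·4 = 602, valid modulo lcm(136, 7) = 952: x ≡ 602 (mod 952).
  Combine with x ≡ 5 (mod 9); new modulus lcm = 8568.
    Write x = 602 + 952·t and substitute into x ≡ 5 (mod 9): 952·t ≡ 5 − 602 = -597 (mod 9).
    Reduce coefficients mod 9: 7·t ≡ 6 (mod 9).
    The inverse of 7 mod 9 is 4 (since 7·4 = 28 = 3·9 + 1), so t ≡ 4·6 = 24 ≡ 6 (mod 9).
    Then x = 602 + 952·6 = 6314, valid modulo lcm(952, 9) = 8568: x ≡ 6314 (mod 8568).
  Combine with x ≡ 2 (mod 5); new modulus lcm = 42840.
    Write x = 6314 + 8568·t and substitute into x ≡ 2 (mod 5): 8568·t ≡ 2 − 6314 = -6312 (mod 5).
    Reduce coefficients mod 5: 3·t ≡ 3 (mod 5).
    The inverse of 3 mod 5 is 2 (since 3·2 = 6 = 1·5 + 1), so t ≡ 2·3 = 6 ≡ 1 (mod 5).
    Then x = 6314 + 8568·1 = 14882, valid modulo lcm(8568, 5) = 42840: x ≡ 14882 (mod 42840).
Verify against each original: 14882 mod 8 = 2, 14882 mod 17 = 7, 14882 mod 7 = 0, 14882 mod 9 = 5, 14882 mod 5 = 2.

x ≡ 14882 (mod 42840).


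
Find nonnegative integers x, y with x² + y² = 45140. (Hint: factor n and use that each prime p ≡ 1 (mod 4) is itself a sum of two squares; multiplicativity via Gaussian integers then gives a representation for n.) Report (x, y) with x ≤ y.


Step 1: Factor n = 45140 = 2^2 · 5 · 37 · 61.
Step 2: Check the mod-4 condition on each prime factor: 2 = 2 (special); 5 ≡ 1 (mod 4), exponent 1; 37 ≡ 1 (mod 4), exponent 1; 61 ≡ 1 (mod 4), exponent 1.
All primes ≡ 3 (mod 4) appear to even exponent (or don't appear), so by the two-squares theorem n IS expressible as a sum of two squares.
Step 3: Build a representation. Group n = k² · m with k = 2 and m = 5 · 37 · 61 = 11285 (a product of primes ≡ 1 (mod 4)); a representation of m scales to one of n via (k·x)² + (k·y)² = k²(x² + y²). Each prime p ≡ 1 (mod 4) is itself a sum of two squares; find a² by testing p − a² for a perfect square:
  5: 5 − 1² = 4 = 2² ⇒ 5 = 1² + 2².
  37: 37 − 1² = 36 = 6² ⇒ 37 = 1² + 6².
  61: 61 − 1² = 60, 61 − 2² = 57, 61 − 3² = 52, 61 − 4² = 45, 61 − 5² = 36 = 6² ⇒ 61 = 5² + 6².
  Combine using the Brahmagupta–Fibonacci identity (a² + b²)(c² + d²) = (ac − bd)² + (ad + bc)² = (ac + bd)² + (ad − bc)²:
  5 · 37 = 185: from (1² + 2²)(1² + 6²), take (1·1 − 2·6, 1·6 + 2·1) = (1 − 12, 6 + 2) = (-11, 8); dropping signs (only squares matter) gives (11, 8); check 11² + 8² = 121 + 64 = 185 ✓.
  185 · 61 = 11285: from (11² + 8²)(5² + 6²), take (11·5 − 8·6, 11·6 + 8·5) = (55 − 48, 66 + 40) = (7, 106); check 7² + 106² = 49 + 11236 = 11285 ✓.
  Scale by k = 2: (2·7, 2·106) = (14, 212).
Step 4: Order so x ≤ y and verify: 14² + 212² = 196 + 44944 = 45140 = n. ✓

n = 45140 = 14² + 212² (one valid representation with x ≤ y).


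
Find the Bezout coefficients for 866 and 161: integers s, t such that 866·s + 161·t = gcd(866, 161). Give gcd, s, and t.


Euclidean algorithm on (866, 161) — divide until remainder is 0:
  866 = 5 · 161 + 61
  161 = 2 · 61 + 39
  61 = 1 · 39 + 22
  39 = 1 · 22 + 17
  22 = 1 · 17 + 5
  17 = 3 · 5 + 2
  5 = 2 · 2 + 1
  2 = 2 · 1 + 0
gcd(866, 161) = 1.
Track Bezout coefficients alongside the remainders: start with r₀ = 866 = a·1 + b·0 (s = 1, t = 0) and r₁ = 161 = a·0 + b·1 (s = 0, t = 1); each new remainder r_{k+1} = r_{k-1} − q_k·r_k inherits s_{k+1} = s_{k-1} − q_k·s_k, t_{k+1} = t_{k-1} − q_k·t_k, so r_k = a·s_k + b·t_k at every step:
  q = 5: r = 61, s = 1 − 5·0 = 1, t = 0 − 5·1 = -5  (check: 866·1 + 161·(-5) = 61)
  q = 2: r = 39, s = 0 − 2·1 = -2, t = 1 − 2·(-5) = 11  (check: 866·(-2) + 161·11 = 39)
  q = 1: r = 22, s = 1 − 1·(-2) = 3, t = -5 − 1·11 = -16  (check: 866·3 + 161·(-16) = 22)
  q = 1: r = 17, s = -2 − 1·3 = -5, t = 11 − 1·(-16) = 27  (check: 866·(-5) + 161·27 = 17)
  q = 1: r = 5, s = 3 − 1·(-5) = 8, t = -16 − 1·27 = -43  (check: 866·8 + 161·(-43) = 5)
  q = 3: r = 2, s = -5 − 3·8 = -29, t = 27 − 3·(-43) = 156  (check: 866·(-29) + 161·156 = 2)
  q = 2: r = 1, s = 8 − 2·(-29) = 66, t = -43 − 2·156 = -355  (check: 866·66 + 161·(-355) = 1)
The row with r = 1 (the gcd) gives the Bezout coefficients s = 66, t = -355.
Result: 866 · (66) + 161 · (-355) = 1.

gcd(866, 161) = 1; s = 66, t = -355 (check: 866·66 + 161·(-355) = 1).


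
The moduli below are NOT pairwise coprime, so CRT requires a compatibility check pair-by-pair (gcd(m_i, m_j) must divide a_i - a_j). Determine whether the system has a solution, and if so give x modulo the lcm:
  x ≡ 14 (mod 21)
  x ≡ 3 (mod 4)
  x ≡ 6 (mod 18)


Moduli 21, 4, 18 are not pairwise coprime, so CRT works modulo lcm(m_i) when all pairwise compatibility conditions hold.
Pairwise compatibility: gcd(m_i, m_j) must divide a_i - a_j for every pair.
Merge one congruence at a time:
  Start: x ≡ 14 (mod 21).
  Combine with x ≡ 3 (mod 4): gcd(21, 4) = 1; 3 - 14 = -11, which IS divisible by 1, so compatible.
    Write x = 14 + 21·t and substitute into x ≡ 3 (mod 4): 21·t ≡ 3 − 14 = -11 (mod 4).
    Reduce coefficients mod 4: 1·t ≡ 1 (mod 4).
    So t ≡ 1 (mod 4).
    Then x = 14 + 21·1 = 35, valid modulo lcm(21, 4) = 84: x ≡ 35 (mod 84).
  Combine with x ≡ 6 (mod 18): gcd(84, 18) = 6, and 6 - 35 = -29 is NOT divisible by 6.
    ⇒ system is inconsistent (no integer solution).

No solution (the system is inconsistent).


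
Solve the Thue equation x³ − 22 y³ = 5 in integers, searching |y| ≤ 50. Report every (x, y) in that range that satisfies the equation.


The equation is x³ - 22y³ = 5. For fixed y, x³ = 22·y³ + 5, so a solution requires the RHS to be a perfect cube.
Strategy: iterate y from -50 to 50, compute RHS = 22·y³ + 5, and check whether it is a (positive or negative) perfect cube.
Check small values of y:
  y = 0: RHS = 5 is not a perfect cube.
  y = 1: RHS = 27 = (3)³ ⇒ x = 3 works.
  y = -1: RHS = -17 is not a perfect cube.
  y = 2: RHS = 181 is not a perfect cube.
  y = -2: RHS = -171 is not a perfect cube.
  y = 3: RHS = 599 is not a perfect cube.
  y = -3: RHS = -589 is not a perfect cube.
Continuing the search up to |y| = 50 finds no further solutions beyond those listed.
Collected solutions: (3, 1).

Solutions (with |y| ≤ 50): (3, 1).


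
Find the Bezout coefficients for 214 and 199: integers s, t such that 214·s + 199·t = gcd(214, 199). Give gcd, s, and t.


Euclidean algorithm on (214, 199) — divide until remainder is 0:
  214 = 1 · 199 + 15
  199 = 13 · 15 + 4
  15 = 3 · 4 + 3
  4 = 1 · 3 + 1
  3 = 3 · 1 + 0
gcd(214, 199) = 1.
Track Bezout coefficients alongside the remainders: start with r₀ = 214 = a·1 + b·0 (s = 1, t = 0) and r₁ = 199 = a·0 + b·1 (s = 0, t = 1); each new remainder r_{k+1} = r_{k-1} − q_k·r_k inherits s_{k+1} = s_{k-1} − q_k·s_k, t_{k+1} = t_{k-1} − q_k·t_k, so r_k = a·s_k + b·t_k at every step:
  q = 1: r = 15, s = 1 − 1·0 = 1, t = 0 − 1·1 = -1  (check: 214·1 + 199·(-1) = 15)
  q = 13: r = 4, s = 0 − 13·1 = -13, t = 1 − 13·(-1) = 14  (check: 214·(-13) + 199·14 = 4)
  q = 3: r = 3, s = 1 − 3·(-13) = 40, t = -1 − 3·14 = -43  (check: 214·40 + 199·(-43) = 3)
  q = 1: r = 1, s = -13 − 1·40 = -53, t = 14 − 1·(-43) = 57  (check: 214·(-53) + 199·57 = 1)
The row with r = 1 (the gcd) gives the Bezout coefficients s = -53, t = 57.
Result: 214 · (-53) + 199 · (57) = 1.

gcd(214, 199) = 1; s = -53, t = 57 (check: 214·(-53) + 199·57 = 1).


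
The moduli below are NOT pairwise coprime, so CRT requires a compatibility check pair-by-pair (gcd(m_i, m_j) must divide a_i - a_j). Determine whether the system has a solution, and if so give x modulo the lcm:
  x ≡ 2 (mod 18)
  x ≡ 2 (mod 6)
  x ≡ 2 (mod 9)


Moduli 18, 6, 9 are not pairwise coprime, so CRT works modulo lcm(m_i) when all pairwise compatibility conditions hold.
Pairwise compatibility: gcd(m_i, m_j) must divide a_i - a_j for every pair.
Merge one congruence at a time:
  Start: x ≡ 2 (mod 18).
  Combine with x ≡ 2 (mod 6): gcd(18, 6) = 6; 2 - 2 = 0, which IS divisible by 6, so compatible.
    Write x = 2 + 18·t and substitute into x ≡ 2 (mod 6): 18·t ≡ 2 − 2 = 0 (mod 6).
    Divide the congruence (and modulus) by g = 6: 3·t ≡ 0 (mod 1).
    Modulo 1 every t works; take t = 0.
    Then x = 2 + 18·0 = 2, valid modulo lcm(18, 6) = 18: x ≡ 2 (mod 18).
  Combine with x ≡ 2 (mod 9): gcd(18, 9) = 9; 2 - 2 = 0, which IS divisible by 9, so compatible.
    Write x = 2 + 18·t and substitute into x ≡ 2 (mod 9): 18·t ≡ 2 − 2 = 0 (mod 9).
    Divide the congruence (and modulus) by g = 9: 2·t ≡ 0 (mod 1).
    Modulo 1 every t works; take t = 0.
    Then x = 2 + 18·0 = 2, valid modulo lcm(18, 9) = 18: x ≡ 2 (mod 18).
Verify: 2 mod 18 = 2, 2 mod 6 = 2, 2 mod 9 = 2.

x ≡ 2 (mod 18).


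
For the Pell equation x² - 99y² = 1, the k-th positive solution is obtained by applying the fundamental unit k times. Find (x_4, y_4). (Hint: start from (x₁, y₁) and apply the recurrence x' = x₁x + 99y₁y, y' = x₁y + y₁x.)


Step 1: Find the fundamental solution (x₁, y₁) of x² - 99y² = 1.
  Expand √99 as a continued fraction. a₀ = ⌊√99⌋ = 9; iterate m_{k+1} = d_k·a_k − m_k, d_{k+1} = (99 − m_{k+1}²)/d_k, a_{k+1} = ⌊(a₀ + m_{k+1})/d_{k+1}⌋ (starting m₀ = 0, d₀ = 1), with convergents p_k = a_k·p_{k-1} + p_{k-2}, q_k = a_k·q_{k-1} + q_{k-2} (p₋₁ = 1, q₋₁ = 0):
  k = 0: a₀ = 9; p₀/q₀ = 9/1; p₀² − 99·q₀² = 81 − 99 = -18.
  k = 1: m = 9, d = 18, a = ⌊(9 + 9)/18⌋ = 1; p/q = (1·9 + 1)/(1·1 + 0) = 10/1; p² − 99·q² = 100 − 99 = 1.
  The first convergent with p² − 99·q² = 1 gives the fundamental solution (x₁, y₁) = (10, 1).
Step 2: Apply the recurrence (x_{n+1}, y_{n+1}) = (x₁x_n + 99y₁y_n, x₁y_n + y₁x_n) repeatedly.
  From (x_1, y_1) = (10, 1): x_2 = 10·10 + 99·1·1 = 199; y_2 = 10·1 + 1·10 = 20.
  From (x_2, y_2) = (199, 20): x_3 = 10·199 + 99·1·20 = 3970; y_3 = 10·20 + 1·199 = 399.
  From (x_3, y_3) = (3970, 399): x_4 = 10·3970 + 99·1·399 = 79201; y_4 = 10·399 + 1·3970 = 7960.
Step 3: Verify x_4² - 99·y_4² = 6272798401 - 6272798400 = 1 (should be 1). ✓

(x_1, y_1) = (10, 1); (x_4, y_4) = (79201, 7960).


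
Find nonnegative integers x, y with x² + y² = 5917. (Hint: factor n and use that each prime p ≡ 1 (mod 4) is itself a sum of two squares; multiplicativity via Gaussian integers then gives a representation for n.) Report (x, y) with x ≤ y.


Step 1: Factor n = 5917 = 61 · 97.
Step 2: Check the mod-4 condition on each prime factor: 61 ≡ 1 (mod 4), exponent 1; 97 ≡ 1 (mod 4), exponent 1.
All primes ≡ 3 (mod 4) appear to even exponent (or don't appear), so by the two-squares theorem n IS expressible as a sum of two squares.
Step 3: Build a representation. Here n = 61 · 97 is a product of primes ≡ 1 (mod 4). Each prime p ≡ 1 (mod 4) is itself a sum of two squares; find a² by testing p − a² for a perfect square:
  61: 61 − 1² = 60, 61 − 2² = 57, 61 − 3² = 52, 61 − 4² = 45, 61 − 5² = 36 = 6² ⇒ 61 = 5² + 6².
  97: 97 − 1² = 96, 97 − 2² = 93, 97 − 3² = 88, 97 − 4² = 81 = 9² ⇒ 97 = 4² + 9².
  Combine using the Brahmagupta–Fibonacci identity (a² + b²)(c² + d²) = (ac − bd)² + (ad + bc)² = (ac + bd)² + (ad − bc)²:
  61 · 97 = 5917: from (5² + 6²)(4² + 9²), take (5·4 − 6·9, 5·9 + 6·4) = (20 − 54, 45 + 24) = (-34, 69); dropping signs (only squares matter) gives (34, 69); check 34² + 69² = 1156 + 4761 = 5917 ✓.
Step 4: Order so x ≤ y and verify: 34² + 69² = 1156 + 4761 = 5917 = n. ✓

n = 5917 = 34² + 69² (one valid representation with x ≤ y).


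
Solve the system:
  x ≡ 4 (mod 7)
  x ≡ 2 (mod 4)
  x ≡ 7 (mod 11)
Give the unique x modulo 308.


Moduli 7, 4, 11 are pairwise coprime; by CRT there is a unique solution modulo M = 7 · 4 · 11 = 308.
Solve pairwise, accumulating the modulus:
  Start with x ≡ 4 (mod 7).
  Combine with x ≡ 2 (mod 4): since gcd(7, 4) = 1, we get a unique residue mod 28.
    Write x = 4 + 7·t and substitute into x ≡ 2 (mod 4): 7·t ≡ 2 − 4 = -2 (mod 4).
    Reduce coefficients mod 4: 3·t ≡ 2 (mod 4).
    The inverse of 3 mod 4 is 3 (since 3·3 = 9 = 2·4 + 1), so t ≡ 3·2 = 6 ≡ 2 (mod 4).
    Then x = 4 + 7·2 = 18, valid modulo lcm(7, 4) = 28: x ≡ 18 (mod 28).
  Combine with x ≡ 7 (mod 11): since gcd(28, 11) = 1, we get a unique residue mod 308.
    Write x = 18 + 28·t and substitute into x ≡ 7 (mod 11): 28·t ≡ 7 − 18 = -11 (mod 11).
    Reduce coefficients mod 11: 6·t ≡ 0 (mod 11).
    The inverse of 6 mod 11 is 2 (since 6·2 = 12 = 1·11 + 1), so t ≡ 2·0 = 0 ≡ 0 (mod 11).
    Then x = 18 + 28·0 = 18, valid modulo lcm(28, 11) = 308: x ≡ 18 (mod 308).
Verify: 18 mod 7 = 4 ✓, 18 mod 4 = 2 ✓, 18 mod 11 = 7 ✓.

x ≡ 18 (mod 308).


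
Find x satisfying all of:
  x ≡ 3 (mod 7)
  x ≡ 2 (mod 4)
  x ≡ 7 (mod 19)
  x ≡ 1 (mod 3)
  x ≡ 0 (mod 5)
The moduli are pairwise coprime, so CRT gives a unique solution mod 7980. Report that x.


Product of moduli M = 7 · 4 · 19 · 3 · 5 = 7980.
Merge one congruence at a time:
  Start: x ≡ 3 (mod 7).
  Combine with x ≡ 2 (mod 4); new modulus lcm = 28.
    Write x = 3 + 7·t and substitute into x ≡ 2 (mod 4): 7·t ≡ 2 − 3 = -1 (mod 4).
    Reduce coefficients mod 4: 3·t ≡ 3 (mod 4).
    The inverse of 3 mod 4 is 3 (since 3·3 = 9 = 2·4 + 1), so t ≡ 3·3 = 9 ≡ 1 (mod 4).
    Then x = 3 + 7·1 = 10, valid modulo lcm(7, 4) = 28: x ≡ 10 (mod 28).
  Combine with x ≡ 7 (mod 19); new modulus lcm = 532.
    Write x = 10 + 28·t and substitute into x ≡ 7 (mod 19): 28·t ≡ 7 − 10 = -3 (mod 19).
    Reduce coefficients mod 19: 9·t ≡ 16 (mod 19).
    The inverse of 9 mod 19 is 17 (since 9·17 = 153 = 8·19 + 1), so t ≡ 17·16 = 272 ≡ 6 (mod 19).
    Then x = 10 + 28·6 = 178, valid modulo lcm(28, 19) = 532: x ≡ 178 (mod 532).
  Combine with x ≡ 1 (mod 3); new modulus lcm = 1596.
    Write x = 178 + 532·t and substitute into x ≡ 1 (mod 3): 532·t ≡ 1 − 178 = -177 (mod 3).
    Reduce coefficients mod 3: 1·t ≡ 0 (mod 3).
    So t ≡ 0 (mod 3).
    Then x = 178 + 532·0 = 178, valid modulo lcm(532, 3) = 1596: x ≡ 178 (mod 1596).
  Combine with x ≡ 0 (mod 5); new modulus lcm = 7980.
    Write x = 178 + 1596·t and substitute into x ≡ 0 (mod 5): 1596·t ≡ 0 − 178 = -178 (mod 5).
    Reduce coefficients mod 5: 1·t ≡ 2 (mod 5).
    So t ≡ 2 (mod 5).
    Then x = 178 + 1596·2 = 3370, valid modulo lcm(1596, 5) = 7980: x ≡ 3370 (mod 7980).
Verify against each original: 3370 mod 7 = 3, 3370 mod 4 = 2, 3370 mod 19 = 7, 3370 mod 3 = 1, 3370 mod 5 = 0.

x ≡ 3370 (mod 7980).


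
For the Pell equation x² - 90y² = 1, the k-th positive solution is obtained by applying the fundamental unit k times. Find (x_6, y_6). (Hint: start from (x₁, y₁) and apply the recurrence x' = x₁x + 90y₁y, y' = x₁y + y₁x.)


Step 1: Find the fundamental solution (x₁, y₁) of x² - 90y² = 1.
  Expand √90 as a continued fraction. a₀ = ⌊√90⌋ = 9; iterate m_{k+1} = d_k·a_k − m_k, d_{k+1} = (90 − m_{k+1}²)/d_k, a_{k+1} = ⌊(a₀ + m_{k+1})/d_{k+1}⌋ (starting m₀ = 0, d₀ = 1), with convergents p_k = a_k·p_{k-1} + p_{k-2}, q_k = a_k·q_{k-1} + q_{k-2} (p₋₁ = 1, q₋₁ = 0):
  k = 0: a₀ = 9; p₀/q₀ = 9/1; p₀² − 90·q₀² = 81 − 90 = -9.
  k = 1: m = 9, d = 9, a = ⌊(9 + 9)/9⌋ = 2; p/q = (2·9 + 1)/(2·1 + 0) = 19/2; p² − 90·q² = 361 − 360 = 1.
  The first convergent with p² − 90·q² = 1 gives the fundamental solution (x₁, y₁) = (19, 2).
Step 2: Apply the recurrence (x_{n+1}, y_{n+1}) = (x₁x_n + 90y₁y_n, x₁y_n + y₁x_n) repeatedly.
  From (x_1, y_1) = (19, 2): x_2 = 19·19 + 90·2·2 = 721; y_2 = 19·2 + 2·19 = 76.
  From (x_2, y_2) = (721, 76): x_3 = 19·721 + 90·2·76 = 27379; y_3 = 19·76 + 2·721 = 2886.
  From (x_3, y_3) = (27379, 2886): x_4 = 19·27379 + 90·2·2886 = 1039681; y_4 = 19·2886 + 2·27379 = 109592.
  From (x_4, y_4) = (1039681, 109592): x_5 = 19·1039681 + 90·2·109592 = 39480499; y_5 = 19·109592 + 2·1039681 = 4161610.
  From (x_5, y_5) = (39480499, 4161610): x_6 = 19·39480499 + 90·2·4161610 = 1499219281; y_6 = 19·4161610 + 2·39480499 = 158031588.
Step 3: Verify x_6² - 90·y_6² = 2247658452522156961 - 2247658452522156960 = 1 (should be 1). ✓

(x_1, y_1) = (19, 2); (x_6, y_6) = (1499219281, 158031588).


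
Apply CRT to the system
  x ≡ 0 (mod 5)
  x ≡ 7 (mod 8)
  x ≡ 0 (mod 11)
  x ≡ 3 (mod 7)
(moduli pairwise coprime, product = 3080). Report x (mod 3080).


Product of moduli M = 5 · 8 · 11 · 7 = 3080.
Merge one congruence at a time:
  Start: x ≡ 0 (mod 5).
  Combine with x ≡ 7 (mod 8); new modulus lcm = 40.
    Write x = 0 + 5·t and substitute into x ≡ 7 (mod 8): 5·t ≡ 7 − 0 = 7 (mod 8).
    The inverse of 5 mod 8 is 5 (since 5·5 = 25 = 3·8 + 1), so t ≡ 5·7 = 35 ≡ 3 (mod 8).
    Then x = 0 + 5·3 = 15, valid modulo lcm(5, 8) = 40: x ≡ 15 (mod 40).
  Combine with x ≡ 0 (mod 11); new modulus lcm = 440.
    Write x = 15 + 40·t and substitute into x ≡ 0 (mod 11): 40·t ≡ 0 − 15 = -15 (mod 11).
    Reduce coefficients mod 11: 7·t ≡ 7 (mod 11).
    The inverse of 7 mod 11 is 8 (since 7·8 = 56 = 5·11 + 1), so t ≡ 8·7 = 56 ≡ 1 (mod 11).
    Then x = 15 + 40·1 = 55, valid modulo lcm(40, 11) = 440: x ≡ 55 (mod 440).
  Combine with x ≡ 3 (mod 7); new modulus lcm = 3080.
    Write x = 55 + 440·t and substitute into x ≡ 3 (mod 7): 440·t ≡ 3 − 55 = -52 (mod 7).
    Reduce coefficients mod 7: 6·t ≡ 4 (mod 7).
    The inverse of 6 mod 7 is 6 (since 6·6 = 36 = 5·7 + 1), so t ≡ 6·4 = 24 ≡ 3 (mod 7).
    Then x = 55 + 440·3 = 1375, valid modulo lcm(440, 7) = 3080: x ≡ 1375 (mod 3080).
Verify against each original: 1375 mod 5 = 0, 1375 mod 8 = 7, 1375 mod 11 = 0, 1375 mod 7 = 3.

x ≡ 1375 (mod 3080).


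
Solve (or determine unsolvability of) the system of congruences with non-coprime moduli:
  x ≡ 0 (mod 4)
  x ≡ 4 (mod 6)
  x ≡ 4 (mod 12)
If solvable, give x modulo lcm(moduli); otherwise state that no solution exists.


Moduli 4, 6, 12 are not pairwise coprime, so CRT works modulo lcm(m_i) when all pairwise compatibility conditions hold.
Pairwise compatibility: gcd(m_i, m_j) must divide a_i - a_j for every pair.
Merge one congruence at a time:
  Start: x ≡ 0 (mod 4).
  Combine with x ≡ 4 (mod 6): gcd(4, 6) = 2; 4 - 0 = 4, which IS divisible by 2, so compatible.
    Write x = 0 + 4·t and substitute into x ≡ 4 (mod 6): 4·t ≡ 4 − 0 = 4 (mod 6).
    Divide the congruence (and modulus) by g = 2: 2·t ≡ 2 (mod 3).
    The inverse of 2 mod 3 is 2 (since 2·2 = 4 = 1·3 + 1), so t ≡ 2·2 = 4 ≡ 1 (mod 3).
    Then x = 0 + 4·1 = 4, valid modulo lcm(4, 6) = 12: x ≡ 4 (mod 12).
  Combine with x ≡ 4 (mod 12): gcd(12, 12) = 12; 4 - 4 = 0, which IS divisible by 12, so compatible.
    Write x = 4 + 12·t and substitute into x ≡ 4 (mod 12): 12·t ≡ 4 − 4 = 0 (mod 12).
    Divide the congruence (and modulus) by g = 12: 1·t ≡ 0 (mod 1).
    Modulo 1 every t works; take t = 0.
    Then x = 4 + 12·0 = 4, valid modulo lcm(12, 12) = 12: x ≡ 4 (mod 12).
Verify: 4 mod 4 = 0, 4 mod 6 = 4, 4 mod 12 = 4.

x ≡ 4 (mod 12).


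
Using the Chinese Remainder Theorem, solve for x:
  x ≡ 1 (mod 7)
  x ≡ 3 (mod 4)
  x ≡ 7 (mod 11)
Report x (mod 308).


Moduli 7, 4, 11 are pairwise coprime; by CRT there is a unique solution modulo M = 7 · 4 · 11 = 308.
Solve pairwise, accumulating the modulus:
  Start with x ≡ 1 (mod 7).
  Combine with x ≡ 3 (mod 4): since gcd(7, 4) = 1, we get a unique residue mod 28.
    Write x = 1 + 7·t and substitute into x ≡ 3 (mod 4): 7·t ≡ 3 − 1 = 2 (mod 4).
    Reduce coefficients mod 4: 3·t ≡ 2 (mod 4).
    The inverse of 3 mod 4 is 3 (since 3·3 = 9 = 2·4 + 1), so t ≡ 3·2 = 6 ≡ 2 (mod 4).
    Then x = 1 + 7·2 = 15, valid modulo lcm(7, 4) = 28: x ≡ 15 (mod 28).
  Combine with x ≡ 7 (mod 11): since gcd(28, 11) = 1, we get a unique residue mod 308.
    Write x = 15 + 28·t and substitute into x ≡ 7 (mod 11): 28·t ≡ 7 − 15 = -8 (mod 11).
    Reduce coefficients mod 11: 6·t ≡ 3 (mod 11).
    The inverse of 6 mod 11 is 2 (since 6·2 = 12 = 1·11 + 1), so t ≡ 2·3 = 6 ≡ 6 (mod 11).
    Then x = 15 + 28·6 = 183, valid modulo lcm(28, 11) = 308: x ≡ 183 (mod 308).
Verify: 183 mod 7 = 1 ✓, 183 mod 4 = 3 ✓, 183 mod 11 = 7 ✓.

x ≡ 183 (mod 308).


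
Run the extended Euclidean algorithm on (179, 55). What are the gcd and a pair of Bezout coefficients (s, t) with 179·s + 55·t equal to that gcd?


Euclidean algorithm on (179, 55) — divide until remainder is 0:
  179 = 3 · 55 + 14
  55 = 3 · 14 + 13
  14 = 1 · 13 + 1
  13 = 13 · 1 + 0
gcd(179, 55) = 1.
Track Bezout coefficients alongside the remainders: start with r₀ = 179 = a·1 + b·0 (s = 1, t = 0) and r₁ = 55 = a·0 + b·1 (s = 0, t = 1); each new remainder r_{k+1} = r_{k-1} − q_k·r_k inherits s_{k+1} = s_{k-1} − q_k·s_k, t_{k+1} = t_{k-1} − q_k·t_k, so r_k = a·s_k + b·t_k at every step:
  q = 3: r = 14, s = 1 − 3·0 = 1, t = 0 − 3·1 = -3  (check: 179·1 + 55·(-3) = 14)
  q = 3: r = 13, s = 0 − 3·1 = -3, t = 1 − 3·(-3) = 10  (check: 179·(-3) + 55·10 = 13)
  q = 1: r = 1, s = 1 − 1·(-3) = 4, t = -3 − 1·10 = -13  (check: 179·4 + 55·(-13) = 1)
The row with r = 1 (the gcd) gives the Bezout coefficients s = 4, t = -13.
Result: 179 · (4) + 55 · (-13) = 1.

gcd(179, 55) = 1; s = 4, t = -13 (check: 179·4 + 55·(-13) = 1).
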